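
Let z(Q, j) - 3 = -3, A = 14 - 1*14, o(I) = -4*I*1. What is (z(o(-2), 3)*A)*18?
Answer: 0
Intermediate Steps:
o(I) = -4*I
A = 0 (A = 14 - 14 = 0)
z(Q, j) = 0 (z(Q, j) = 3 - 3 = 0)
(z(o(-2), 3)*A)*18 = (0*0)*18 = 0*18 = 0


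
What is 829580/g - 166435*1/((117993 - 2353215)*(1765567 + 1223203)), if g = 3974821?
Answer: 65200744985148451/312400563474102444 ≈ 0.20871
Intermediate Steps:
829580/g - 166435*1/((117993 - 2353215)*(1765567 + 1223203)) = 829580/3974821 - 166435*1/((117993 - 2353215)*(1765567 + 1223203)) = 829580*(1/3974821) - 166435/(2988770*(-2235222)) = 829580/3974821 - 166435/(-6680564456940) = 829580/3974821 - 166435*(-1/6680564456940) = 829580/3974821 + 33287/1336112891388 = 65200744985148451/312400563474102444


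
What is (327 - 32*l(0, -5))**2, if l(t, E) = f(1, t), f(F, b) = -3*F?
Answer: 178929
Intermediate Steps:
l(t, E) = -3 (l(t, E) = -3*1 = -3)
(327 - 32*l(0, -5))**2 = (327 - 32*(-3))**2 = (327 + 96)**2 = 423**2 = 178929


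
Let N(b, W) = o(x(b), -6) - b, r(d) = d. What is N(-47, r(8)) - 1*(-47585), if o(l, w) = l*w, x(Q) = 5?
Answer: 47602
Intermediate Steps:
N(b, W) = -30 - b (N(b, W) = 5*(-6) - b = -30 - b)
N(-47, r(8)) - 1*(-47585) = (-30 - 1*(-47)) - 1*(-47585) = (-30 + 47) + 47585 = 17 + 47585 = 47602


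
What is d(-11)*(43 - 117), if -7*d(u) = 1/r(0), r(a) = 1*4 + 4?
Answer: 37/28 ≈ 1.3214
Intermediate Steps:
r(a) = 8 (r(a) = 4 + 4 = 8)
d(u) = -1/56 (d(u) = -1/7/8 = -1/7*1/8 = -1/56)
d(-11)*(43 - 117) = -(43 - 117)/56 = -1/56*(-74) = 37/28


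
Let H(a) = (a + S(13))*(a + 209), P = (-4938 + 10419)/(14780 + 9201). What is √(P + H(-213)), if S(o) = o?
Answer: √460202128661/23981 ≈ 28.288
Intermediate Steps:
P = 5481/23981 ≈ 0.22856
H(a) = (13 + a)*(209 + a) (H(a) = (a + 13)*(a + 209) = (13 + a)*(209 + a))
√(P + H(-213)) = √(5481/23981 + (2717 + (-213)² + 222*(-213))) = √(5481/23981 + (2717 + 45369 - 47286)) = √(5481/23981 + 800) = √(19190281/23981) = √460202128661/23981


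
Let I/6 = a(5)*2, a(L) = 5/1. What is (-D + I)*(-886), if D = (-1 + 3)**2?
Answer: -49616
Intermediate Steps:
a(L) = 5 (a(L) = 5*1 = 5)
D = 4 (D = 2**2 = 4)
I = 60 (I = 6*(5*2) = 6*10 = 60)
(-D + I)*(-886) = (-1*4 + 60)*(-886) = (-4 + 60)*(-886) = 56*(-886) = -49616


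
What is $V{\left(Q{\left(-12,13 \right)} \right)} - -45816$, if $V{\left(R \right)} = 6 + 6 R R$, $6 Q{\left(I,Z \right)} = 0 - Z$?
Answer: $\frac{275101}{6} \approx 45850.0$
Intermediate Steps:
$Q{\left(I,Z \right)} = - \frac{Z}{6}$ ($Q{\left(I,Z \right)} = \frac{0 - Z}{6} = \frac{\left(-1\right) Z}{6} = - \frac{Z}{6}$)
$V{\left(R \right)} = 6 + 6 R^{2}$
$V{\left(Q{\left(-12,13 \right)} \right)} - -45816 = \left(6 + 6 \left(\left(- \frac{1}{6}\right) 13\right)^{2}\right) - -45816 = \left(6 + 6 \left(- \frac{13}{6}\right)^{2}\right) + 45816 = \left(6 + 6 \cdot \frac{169}{36}\right) + 45816 = \left(6 + \frac{169}{6}\right) + 45816 = \frac{205}{6} + 45816 = \frac{275101}{6}$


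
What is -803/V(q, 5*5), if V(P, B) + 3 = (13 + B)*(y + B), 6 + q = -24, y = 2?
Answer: -73/93 ≈ -0.78495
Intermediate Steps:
q = -30 (q = -6 - 24 = -30)
V(P, B) = -3 + (2 + B)*(13 + B) (V(P, B) = -3 + (13 + B)*(2 + B) = -3 + (2 + B)*(13 + B))
-803/V(q, 5*5) = -803/(23 + (5*5)² + 15*(5*5)) = -803/(23 + 25² + 15*25) = -803/(23 + 625 + 375) = -803/1023 = -803*1/1023 = -73/93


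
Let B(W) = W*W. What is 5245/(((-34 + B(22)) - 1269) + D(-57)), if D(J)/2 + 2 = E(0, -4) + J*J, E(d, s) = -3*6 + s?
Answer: 5245/5631 ≈ 0.93145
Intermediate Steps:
E(d, s) = -18 + s
B(W) = W²
D(J) = -48 + 2*J² (D(J) = -4 + 2*((-18 - 4) + J*J) = -4 + 2*(-22 + J²) = -4 + (-44 + 2*J²) = -48 + 2*J²)
5245/(((-34 + B(22)) - 1269) + D(-57)) = 5245/(((-34 + 22²) - 1269) + (-48 + 2*(-57)²)) = 5245/(((-34 + 484) - 1269) + (-48 + 2*3249)) = 5245/((450 - 1269) + (-48 + 6498)) = 5245/(-819 + 6450) = 5245/5631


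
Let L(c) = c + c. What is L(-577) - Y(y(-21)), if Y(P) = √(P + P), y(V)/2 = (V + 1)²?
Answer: -1194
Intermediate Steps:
L(c) = 2*c
y(V) = 2*(1 + V)² (y(V) = 2*(V + 1)² = 2*(1 + V)²)
Y(P) = √2*√P (Y(P) = √(2*P) = √2*√P)
L(-577) - Y(y(-21)) = 2*(-577) - √2*√(2*(1 - 21)²) = -1154 - √2*√(2*(-20)²) = -1154 - √2*√(2*400) = -1154 - √2*√800 = -1154 - √2*20*√2 = -1154 - 1*40 = -1154 - 40 = -1194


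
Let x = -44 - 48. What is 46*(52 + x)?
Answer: -1840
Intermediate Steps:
x = -92
46*(52 + x) = 46*(52 - 92) = 46*(-40) = -1840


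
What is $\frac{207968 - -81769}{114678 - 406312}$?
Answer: $- \frac{41391}{41662} \approx -0.99349$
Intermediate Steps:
$\frac{207968 - -81769}{114678 - 406312} = \frac{207968 + 81769}{-291634} = 289737 \left(- \frac{1}{291634}\right) = - \frac{41391}{41662}$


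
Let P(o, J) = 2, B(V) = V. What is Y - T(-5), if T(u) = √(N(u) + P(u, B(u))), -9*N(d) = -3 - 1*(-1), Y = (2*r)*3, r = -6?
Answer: -36 - 2*√5/3 ≈ -37.491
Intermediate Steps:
Y = -36 (Y = (2*(-6))*3 = -12*3 = -36)
N(d) = 2/9 (N(d) = -(-3 - 1*(-1))/9 = -(-3 + 1)/9 = -⅑*(-2) = 2/9)
T(u) = 2*√5/3 (T(u) = √(2/9 + 2) = √(20/9) = 2*√5/3)
Y - T(-5) = -36 - 2*√5/3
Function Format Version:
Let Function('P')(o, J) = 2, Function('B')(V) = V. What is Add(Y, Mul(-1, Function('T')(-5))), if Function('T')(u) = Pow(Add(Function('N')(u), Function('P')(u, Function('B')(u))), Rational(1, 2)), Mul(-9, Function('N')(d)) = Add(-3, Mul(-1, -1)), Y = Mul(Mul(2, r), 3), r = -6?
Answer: Add(-36, Mul(Rational(-2, 3), Pow(5, Rational(1, 2)))) ≈ -37.491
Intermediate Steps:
Y = -36 (Y = Mul(Mul(2, -6), 3) = Mul(-12, 3) = -36)
Function('N')(d) = Rational(2, 9) (Function('N')(d) = Mul(Rational(-1, 9), Add(-3, Mul(-1, -1))) = Mul(Rational(-1, 9), Add(-3, 1)) = Mul(Rational(-1, 9), -2) = Rational(2, 9))
Function('T')(u) = Mul(Rational(2, 3), Pow(5, Rational(1, 2))) (Function('T')(u) = Pow(Add(Rational(2, 9), 2), Rational(1, 2)) = Pow(Rational(20, 9), Rational(1, 2)) = Mul(Rational(2, 3), Pow(5, Rational(1, 2))))
Add(Y, Mul(-1, Function('T')(-5))) = Add(-36, Mul(-1, Mul(Rational(2, 3), Pow(5, Rational(1, 2))))) = Add(-36, Mul(Rational(-2, 3), Pow(5, Rational(1, 2))))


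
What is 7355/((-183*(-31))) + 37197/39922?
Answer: 504644891/226477506 ≈ 2.2282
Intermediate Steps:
7355/((-183*(-31))) + 37197/39922 = 7355/5673 + 37197*(1/39922) = 7355*(1/5673) + 37197/39922 = 7355/5673 + 37197/39922 = 504644891/226477506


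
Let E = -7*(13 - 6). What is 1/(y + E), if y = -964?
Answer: -1/1013 ≈ -0.00098717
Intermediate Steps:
E = -49 (E = -7*7 = -49)
1/(y + E) = 1/(-964 - 49) = 1/(-1013) = -1/1013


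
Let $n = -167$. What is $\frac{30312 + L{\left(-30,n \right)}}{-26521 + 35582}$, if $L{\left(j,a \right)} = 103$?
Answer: $\frac{30415}{9061} \approx 3.3567$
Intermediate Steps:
$\frac{30312 + L{\left(-30,n \right)}}{-26521 + 35582} = \frac{30312 + 103}{-26521 + 35582} = \frac{30415}{9061}$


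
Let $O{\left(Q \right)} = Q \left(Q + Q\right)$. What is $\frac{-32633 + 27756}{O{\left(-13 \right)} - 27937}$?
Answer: $\frac{4877}{27599} \approx 0.17671$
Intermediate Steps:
$O{\left(Q \right)} = 2 Q^{2}$ ($O{\left(Q \right)} = Q 2 Q = 2 Q^{2}$)
$\frac{-32633 + 27756}{O{\left(-13 \right)} - 27937} = \frac{-32633 + 27756}{2 \left(-13\right)^{2} - 27937} = - \frac{4877}{2 \cdot 169 - 27937} = - \frac{4877}{338 - 27937} = - \frac{4877}{-27599} = \left(-4877\right) \left(- \frac{1}{27599}\right) = \frac{4877}{27599}$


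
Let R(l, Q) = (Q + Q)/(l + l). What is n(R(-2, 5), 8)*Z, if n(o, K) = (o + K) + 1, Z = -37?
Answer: -481/2 ≈ -240.50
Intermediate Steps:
R(l, Q) = Q/l (R(l, Q) = (2*Q)/((2*l)) = (2*Q)*(1/(2*l)) = Q/l)
n(o, K) = 1 + K + o (n(o, K) = (K + o) + 1 = 1 + K + o)
n(R(-2, 5), 8)*Z = (1 + 8 + 5/(-2))*(-37) = (1 + 8 + 5*(-½))*(-37) = (1 + 8 - 5/2)*(-37) = (13/2)*(-37) = -481/2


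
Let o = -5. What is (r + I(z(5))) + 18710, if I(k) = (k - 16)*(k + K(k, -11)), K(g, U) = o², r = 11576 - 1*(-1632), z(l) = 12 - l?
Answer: 31630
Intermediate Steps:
r = 13208 (r = 11576 + 1632 = 13208)
K(g, U) = 25 (K(g, U) = (-5)² = 25)
I(k) = (-16 + k)*(25 + k) (I(k) = (k - 16)*(k + 25) = (-16 + k)*(25 + k))
(r + I(z(5))) + 18710 = (13208 + (-400 + (12 - 1*5)² + 9*(12 - 1*5))) + 18710 = (13208 + (-400 + (12 - 5)² + 9*(12 - 5))) + 18710 = (13208 + (-400 + 7² + 9*7)) + 18710 = (13208 + (-400 + 49 + 63)) + 18710 = (13208 - 288) + 18710 = 12920 + 18710 = 31630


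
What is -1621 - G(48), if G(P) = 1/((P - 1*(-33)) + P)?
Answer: -209110/129 ≈ -1621.0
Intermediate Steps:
G(P) = 1/(33 + 2*P) (G(P) = 1/((P + 33) + P) = 1/((33 + P) + P) = 1/(33 + 2*P))
-1621 - G(48) = -1621 - 1/(33 + 2*48) = -1621 - 1/(33 + 96) = -1621 - 1/129 = -209110/129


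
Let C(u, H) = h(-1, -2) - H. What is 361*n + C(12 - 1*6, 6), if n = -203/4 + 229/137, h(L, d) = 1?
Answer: -9711835/548 ≈ -17722.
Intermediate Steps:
C(u, H) = 1 - H
n = -26895/548 (n = -203*¼ + 229*(1/137) = -203/4 + 229/137 = -26895/548 ≈ -49.078)
361*n + C(12 - 1*6, 6) = 361*(-26895/548) + (1 - 1*6) = -9709095/548 + (1 - 6) = -9709095/548 - 5 = -9711835/548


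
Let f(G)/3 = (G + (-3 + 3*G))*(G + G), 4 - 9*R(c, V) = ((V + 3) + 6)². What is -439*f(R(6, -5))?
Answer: -87800/3 ≈ -29267.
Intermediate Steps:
R(c, V) = 4/9 - (9 + V)²/9 (R(c, V) = 4/9 - ((V + 3) + 6)²/9 = 4/9 - ((3 + V) + 6)²/9 = 4/9 - (9 + V)²/9)
f(G) = 6*G*(-3 + 4*G) (f(G) = 3*((G + (-3 + 3*G))*(G + G)) = 3*((-3 + 4*G)*(2*G)) = 3*(2*G*(-3 + 4*G)) = 6*G*(-3 + 4*G))
-439*f(R(6, -5)) = -2634*(4/9 - (9 - 5)²/9)*(-3 + 4*(4/9 - (9 - 5)²/9)) = -2634*(4/9 - ⅑*4²)*(-3 + 4*(4/9 - ⅑*4²)) = -2634*(4/9 - ⅑*16)*(-3 + 4*(4/9 - ⅑*16)) = -2634*(4/9 - 16/9)*(-3 + 4*(4/9 - 16/9)) = -2634*(-4)*(-3 + 4*(-4/3))/3 = -2634*(-4)*(-3 - 16/3)/3 = -2634*(-4)*(-25)/(3*3) = -439*200/3 = -87800/3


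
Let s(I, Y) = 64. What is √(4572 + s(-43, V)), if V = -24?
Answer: 2*√1159 ≈ 68.088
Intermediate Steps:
√(4572 + s(-43, V)) = √(4572 + 64) = √4636 = 2*√1159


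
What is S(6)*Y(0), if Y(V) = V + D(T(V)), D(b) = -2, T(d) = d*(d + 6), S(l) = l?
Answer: -12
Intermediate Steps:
T(d) = d*(6 + d)
Y(V) = -2 + V (Y(V) = V - 2 = -2 + V)
S(6)*Y(0) = 6*(-2 + 0) = 6*(-2) = -12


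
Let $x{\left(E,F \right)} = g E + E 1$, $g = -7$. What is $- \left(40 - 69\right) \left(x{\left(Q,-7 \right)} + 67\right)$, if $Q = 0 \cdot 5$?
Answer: $1943$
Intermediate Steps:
$Q = 0$
$x{\left(E,F \right)} = - 6 E$ ($x{\left(E,F \right)} = - 7 E + E 1 = - 7 E + E = - 6 E$)
$- \left(40 - 69\right) \left(x{\left(Q,-7 \right)} + 67\right) = - \left(40 - 69\right) \left(\left(-6\right) 0 + 67\right) = - \left(-29\right) \left(0 + 67\right) = - \left(-29\right) 67 = \left(-1\right) \left(-1943\right) = 1943$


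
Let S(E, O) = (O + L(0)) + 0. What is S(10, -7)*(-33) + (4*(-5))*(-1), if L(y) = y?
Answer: 251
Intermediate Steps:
S(E, O) = O (S(E, O) = (O + 0) + 0 = O + 0 = O)
S(10, -7)*(-33) + (4*(-5))*(-1) = -7*(-33) + (4*(-5))*(-1) = 231 - 20*(-1) = 231 + 20 = 251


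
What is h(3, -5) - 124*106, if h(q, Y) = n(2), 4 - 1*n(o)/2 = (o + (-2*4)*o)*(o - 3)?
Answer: -13164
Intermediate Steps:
n(o) = 8 + 14*o*(-3 + o) (n(o) = 8 - 2*(o + (-2*4)*o)*(o - 3) = 8 - 2*(o - 8*o)*(-3 + o) = 8 - 2*(-7*o)*(-3 + o) = 8 - (-14)*o*(-3 + o) = 8 + 14*o*(-3 + o))
h(q, Y) = -20 (h(q, Y) = 8 - 42*2 + 14*2**2 = 8 - 84 + 14*4 = 8 - 84 + 56 = -20)
h(3, -5) - 124*106 = -20 - 124*106 = -20 - 13144 = -13164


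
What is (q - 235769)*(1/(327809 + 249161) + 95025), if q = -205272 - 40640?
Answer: -26408919111795931/576970 ≈ -4.5772e+10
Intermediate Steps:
q = -245912
(q - 235769)*(1/(327809 + 249161) + 95025) = (-245912 - 235769)*(1/(327809 + 249161) + 95025) = -481681*(1/576970 + 95025) = -481681*54826574251/576970 = -26408919111795931/576970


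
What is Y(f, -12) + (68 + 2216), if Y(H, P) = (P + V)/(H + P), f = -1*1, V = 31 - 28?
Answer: 29701/13 ≈ 2284.7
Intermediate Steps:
V = 3
f = -1
Y(H, P) = (3 + P)/(H + P) (Y(H, P) = (P + 3)/(H + P) = (3 + P)/(H + P))
Y(f, -12) + (68 + 2216) = (3 - 12)/(-1 - 12) + (68 + 2216) = -9/(-13) + 2284 = -1/13*(-9) + 2284 = 9/13 + 2284 = 29701/13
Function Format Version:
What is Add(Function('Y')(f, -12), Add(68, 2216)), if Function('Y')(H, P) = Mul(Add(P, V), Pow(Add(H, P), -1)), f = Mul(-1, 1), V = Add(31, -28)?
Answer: Rational(29701, 13) ≈ 2284.7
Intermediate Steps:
V = 3
f = -1
Function('Y')(H, P) = Mul(Pow(Add(H, P), -1), Add(3, P)) (Function('Y')(H, P) = Mul(Add(P, 3), Pow(Add(H, P), -1)) = Mul(Add(3, P), Pow(Add(H, P), -1)) = Mul(Pow(Add(H, P), -1), Add(3, P)))
Add(Function('Y')(f, -12), Add(68, 2216)) = Add(Mul(Pow(Add(-1, -12), -1), Add(3, -12)), Add(68, 2216)) = Add(Mul(Pow(-13, -1), -9), 2284) = Add(Mul(Rational(-1, 13), -9), 2284) = Add(Rational(9, 13), 2284) = Rational(29701, 13)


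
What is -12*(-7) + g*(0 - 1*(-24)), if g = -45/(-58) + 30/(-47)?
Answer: 118992/1363 ≈ 87.302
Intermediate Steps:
g = 375/2726 (g = -45*(-1/58) + 30*(-1/47) = 45/58 - 30/47 = 375/2726 ≈ 0.13756)
-12*(-7) + g*(0 - 1*(-24)) = -12*(-7) + 375*(0 - 1*(-24))/2726 = 84 + 375*(0 + 24)/2726 = 84 + (375/2726)*24 = 84 + 4500/1363 = 118992/1363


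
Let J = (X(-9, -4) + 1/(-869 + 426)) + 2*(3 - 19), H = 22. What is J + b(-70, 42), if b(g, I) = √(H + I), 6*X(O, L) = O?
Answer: -22595/886 ≈ -25.502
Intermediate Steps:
X(O, L) = O/6
b(g, I) = √(22 + I)
J = -29683/886 (J = ((⅙)*(-9) + 1/(-869 + 426)) + 2*(3 - 19) = (-3/2 + 1/(-443)) + 2*(-16) = (-3/2 - 1/443) - 32 = -1331/886 - 32 = -29683/886 ≈ -33.502)
J + b(-70, 42) = -29683/886 + √(22 + 42) = -29683/886 + √64 = -29683/886 + 8 = -22595/886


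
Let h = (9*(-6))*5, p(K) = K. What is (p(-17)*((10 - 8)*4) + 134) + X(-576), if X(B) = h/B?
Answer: -49/32 ≈ -1.5313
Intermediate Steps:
h = -270 (h = -54*5 = -270)
X(B) = -270/B
(p(-17)*((10 - 8)*4) + 134) + X(-576) = (-17*(10 - 8)*4 + 134) - 270/(-576) = (-34*4 + 134) - 270*(-1/576) = (-17*8 + 134) + 15/32 = (-136 + 134) + 15/32 = -2 + 15/32 = -49/32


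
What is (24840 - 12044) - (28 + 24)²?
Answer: 10092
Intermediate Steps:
(24840 - 12044) - (28 + 24)² = 12796 - 1*52² = 12796 - 1*2704 = 12796 - 2704 = 10092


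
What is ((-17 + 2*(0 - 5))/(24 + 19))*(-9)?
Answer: 243/43 ≈ 5.6512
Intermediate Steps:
((-17 + 2*(0 - 5))/(24 + 19))*(-9) = ((-17 + 2*(-5))/43)*(-9) = ((-17 - 10)*(1/43))*(-9) = -27*1/43*(-9) = -27/43*(-9) = 243/43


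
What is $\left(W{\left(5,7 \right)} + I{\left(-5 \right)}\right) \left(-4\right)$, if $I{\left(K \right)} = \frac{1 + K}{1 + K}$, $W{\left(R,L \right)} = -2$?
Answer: $4$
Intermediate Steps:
$I{\left(K \right)} = 1$
$\left(W{\left(5,7 \right)} + I{\left(-5 \right)}\right) \left(-4\right) = \left(-2 + 1\right) \left(-4\right) = \left(-1\right) \left(-4\right) = 4$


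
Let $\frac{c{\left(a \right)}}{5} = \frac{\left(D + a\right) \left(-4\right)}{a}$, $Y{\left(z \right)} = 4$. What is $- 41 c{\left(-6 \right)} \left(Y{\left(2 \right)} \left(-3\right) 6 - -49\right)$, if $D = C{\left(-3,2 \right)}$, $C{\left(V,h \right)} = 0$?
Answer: $-18860$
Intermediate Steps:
$D = 0$
$c{\left(a \right)} = -20$ ($c{\left(a \right)} = 5 \frac{\left(0 + a\right) \left(-4\right)}{a} = 5 \frac{a \left(-4\right)}{a} = 5 \frac{\left(-4\right) a}{a} = 5 \left(-4\right) = -20$)
$- 41 c{\left(-6 \right)} \left(Y{\left(2 \right)} \left(-3\right) 6 - -49\right) = \left(-41\right) \left(-20\right) \left(4 \left(-3\right) 6 - -49\right) = 820 \left(\left(-12\right) 6 + 49\right) = 820 \left(-72 + 49\right) = 820 \left(-23\right) = -18860$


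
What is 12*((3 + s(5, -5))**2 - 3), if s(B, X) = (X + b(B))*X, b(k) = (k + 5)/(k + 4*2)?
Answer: 1177068/169 ≈ 6964.9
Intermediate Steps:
b(k) = (5 + k)/(8 + k) (b(k) = (5 + k)/(k + 8) = (5 + k)/(8 + k))
s(B, X) = X*(X + (5 + B)/(8 + B)) (s(B, X) = (X + (5 + B)/(8 + B))*X = X*(X + (5 + B)/(8 + B)))
12*((3 + s(5, -5))**2 - 3) = 12*((3 - 5*(5 + 5 - 5*(8 + 5))/(8 + 5))**2 - 3) = 12*((3 - 5*(5 + 5 - 5*13)/13)**2 - 3) = 12*((3 - 5*1/13*(5 + 5 - 65))**2 - 3) = 12*((3 - 5*1/13*(-55))**2 - 3) = 12*((3 + 275/13)**2 - 3) = 12*((314/13)**2 - 3) = 12*(98596/169 - 3) = 12*(98089/169) = 1177068/169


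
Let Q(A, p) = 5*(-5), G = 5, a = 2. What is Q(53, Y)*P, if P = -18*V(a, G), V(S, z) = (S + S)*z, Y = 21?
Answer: 9000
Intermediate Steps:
Q(A, p) = -25
V(S, z) = 2*S*z (V(S, z) = (2*S)*z = 2*S*z)
P = -360 (P = -36*2*5 = -18*20 = -360)
Q(53, Y)*P = -25*(-360) = 9000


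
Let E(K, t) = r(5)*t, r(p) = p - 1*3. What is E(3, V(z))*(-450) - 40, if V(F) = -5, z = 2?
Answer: 4460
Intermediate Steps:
r(p) = -3 + p (r(p) = p - 3 = -3 + p)
E(K, t) = 2*t (E(K, t) = (-3 + 5)*t = 2*t)
E(3, V(z))*(-450) - 40 = (2*(-5))*(-450) - 40 = -10*(-450) - 40 = 4500 - 40 = 4460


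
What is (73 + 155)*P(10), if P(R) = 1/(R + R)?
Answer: 57/5 ≈ 11.400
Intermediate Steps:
P(R) = 1/(2*R)
(73 + 155)*P(10) = (73 + 155)*((1/2)/10) = 228*((1/2)*(1/10)) = 228*(1/20) = 57/5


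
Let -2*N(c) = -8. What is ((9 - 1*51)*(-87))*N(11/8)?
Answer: 14616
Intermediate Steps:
N(c) = 4 (N(c) = -½*(-8) = 4)
((9 - 1*51)*(-87))*N(11/8) = ((9 - 1*51)*(-87))*4 = ((9 - 51)*(-87))*4 = -42*(-87)*4 = 3654*4 = 14616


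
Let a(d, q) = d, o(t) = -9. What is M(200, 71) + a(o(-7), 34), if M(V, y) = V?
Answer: 191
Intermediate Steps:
M(200, 71) + a(o(-7), 34) = 200 - 9 = 191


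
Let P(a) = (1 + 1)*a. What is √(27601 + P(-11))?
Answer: √27579 ≈ 166.07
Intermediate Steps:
P(a) = 2*a
√(27601 + P(-11)) = √(27601 + 2*(-11)) = √(27601 - 22) = √27579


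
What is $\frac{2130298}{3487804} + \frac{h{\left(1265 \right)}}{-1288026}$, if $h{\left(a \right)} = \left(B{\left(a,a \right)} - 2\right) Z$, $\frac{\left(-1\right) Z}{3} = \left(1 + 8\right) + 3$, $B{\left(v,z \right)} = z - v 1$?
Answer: $\frac{76211891385}{124788395414} \approx 0.61073$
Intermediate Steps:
$B{\left(v,z \right)} = z - v$
$Z = -36$ ($Z = - 3 \left(\left(1 + 8\right) + 3\right) = - 3 \left(9 + 3\right) = \left(-3\right) 12 = -36$)
$h{\left(a \right)} = 72$ ($h{\left(a \right)} = \left(\left(a - a\right) - 2\right) \left(-36\right) = \left(0 - 2\right) \left(-36\right) = \left(-2\right) \left(-36\right) = 72$)
$\frac{2130298}{3487804} + \frac{h{\left(1265 \right)}}{-1288026} = \frac{2130298}{3487804} + \frac{72}{-1288026} = 2130298 \cdot \frac{1}{3487804} + 72 \left(- \frac{1}{1288026}\right) = \frac{1065149}{1743902} - \frac{4}{71557} = \frac{76211891385}{124788395414}$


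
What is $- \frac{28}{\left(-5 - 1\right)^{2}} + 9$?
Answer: $\frac{74}{9} \approx 8.2222$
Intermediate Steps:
$- \frac{28}{\left(-5 - 1\right)^{2}} + 9 = - \frac{28}{\left(-6\right)^{2}} + 9 = - \frac{28}{36} + 9 = \left(-28\right) \frac{1}{36} + 9 = - \frac{7}{9} + 9 = \frac{74}{9}$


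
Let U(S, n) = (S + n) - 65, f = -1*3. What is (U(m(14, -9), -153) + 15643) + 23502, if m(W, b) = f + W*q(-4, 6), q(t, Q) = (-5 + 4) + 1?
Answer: 38924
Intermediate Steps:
f = -3
q(t, Q) = 0 (q(t, Q) = -1 + 1 = 0)
m(W, b) = -3 (m(W, b) = -3 + W*0 = -3 + 0 = -3)
U(S, n) = -65 + S + n
(U(m(14, -9), -153) + 15643) + 23502 = ((-65 - 3 - 153) + 15643) + 23502 = (-221 + 15643) + 23502 = 15422 + 23502 = 38924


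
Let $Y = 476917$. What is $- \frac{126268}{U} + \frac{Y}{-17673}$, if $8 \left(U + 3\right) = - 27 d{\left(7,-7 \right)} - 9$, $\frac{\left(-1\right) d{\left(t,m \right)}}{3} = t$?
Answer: $- \frac{3017824765}{1572897} \approx -1918.6$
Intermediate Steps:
$d{\left(t,m \right)} = - 3 t$
$U = \frac{267}{4}$ ($U = -3 + \frac{- 27 \left(\left(-3\right) 7\right) - 9}{8} = -3 + \frac{\left(-27\right) \left(-21\right) - 9}{8} = -3 + \frac{567 - 9}{8} = -3 + \frac{1}{8} \cdot 558 = -3 + \frac{279}{4} = \frac{267}{4} \approx 66.75$)
$- \frac{126268}{U} + \frac{Y}{-17673} = - \frac{126268}{\frac{267}{4}} + \frac{476917}{-17673} = \left(-126268\right) \frac{4}{267} + 476917 \left(- \frac{1}{17673}\right) = - \frac{505072}{267} - \frac{476917}{17673} = - \frac{3017824765}{1572897}$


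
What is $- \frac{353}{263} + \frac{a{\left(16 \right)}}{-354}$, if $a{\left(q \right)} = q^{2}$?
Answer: $- \frac{96145}{46551} \approx -2.0654$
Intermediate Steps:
$- \frac{353}{263} + \frac{a{\left(16 \right)}}{-354} = - \frac{353}{263} + \frac{16^{2}}{-354} = \left(-353\right) \frac{1}{263} + 256 \left(- \frac{1}{354}\right) = - \frac{353}{263} - \frac{128}{177} = - \frac{96145}{46551}$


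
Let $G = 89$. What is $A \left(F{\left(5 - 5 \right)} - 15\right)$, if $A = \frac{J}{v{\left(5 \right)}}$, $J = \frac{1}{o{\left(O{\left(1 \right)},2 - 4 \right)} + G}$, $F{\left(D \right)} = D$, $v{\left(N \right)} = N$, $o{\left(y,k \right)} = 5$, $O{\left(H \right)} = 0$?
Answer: $- \frac{3}{94} \approx -0.031915$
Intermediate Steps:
$J = \frac{1}{94}$ ($J = \frac{1}{5 + 89} = \frac{1}{94} \approx 0.010638$)
$A = \frac{1}{470}$ ($A = \frac{1}{94 \cdot 5} = \frac{1}{94} \cdot \frac{1}{5} = \frac{1}{470} \approx 0.0021277$)
$A \left(F{\left(5 - 5 \right)} - 15\right) = \frac{\left(5 - 5\right) - 15}{470} = \frac{0 - 15}{470} = \frac{1}{470} \left(-15\right) = - \frac{3}{94}$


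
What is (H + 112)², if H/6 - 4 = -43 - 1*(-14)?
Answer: 1444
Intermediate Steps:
H = -150 (H = 24 + 6*(-43 - 1*(-14)) = 24 + 6*(-43 + 14) = 24 + 6*(-29) = 24 - 174 = -150)
(H + 112)² = (-150 + 112)² = (-38)² = 1444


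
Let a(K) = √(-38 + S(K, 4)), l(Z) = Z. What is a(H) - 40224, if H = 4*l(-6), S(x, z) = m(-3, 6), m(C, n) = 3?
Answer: -40224 + I*√35 ≈ -40224.0 + 5.9161*I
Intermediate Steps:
S(x, z) = 3
H = -24 (H = 4*(-6) = -24)
a(K) = I*√35 (a(K) = √(-38 + 3) = √(-35) = I*√35)
a(H) - 40224 = I*√35 - 40224 = -40224 + I*√35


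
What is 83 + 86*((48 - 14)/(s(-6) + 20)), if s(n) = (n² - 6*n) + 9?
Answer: 11307/101 ≈ 111.95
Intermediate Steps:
s(n) = 9 + n² - 6*n
83 + 86*((48 - 14)/(s(-6) + 20)) = 83 + 86*((48 - 14)/((9 + (-6)² - 6*(-6)) + 20)) = 83 + 86*(34/((9 + 36 + 36) + 20)) = 83 + 86*(34/(81 + 20)) = 83 + 86*(34/101) = 83 + 2924/101 = 11307/101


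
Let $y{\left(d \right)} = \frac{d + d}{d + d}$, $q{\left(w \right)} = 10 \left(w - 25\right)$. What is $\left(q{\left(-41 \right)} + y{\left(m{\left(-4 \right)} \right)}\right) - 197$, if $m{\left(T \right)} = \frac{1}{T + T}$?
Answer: $-856$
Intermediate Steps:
$q{\left(w \right)} = -250 + 10 w$ ($q{\left(w \right)} = 10 \left(-25 + w\right) = -250 + 10 w$)
$m{\left(T \right)} = \frac{1}{2 T}$
$y{\left(d \right)} = 1$ ($y{\left(d \right)} = \frac{2 d}{2 d} = 2 d \frac{1}{2 d} = 1$)
$\left(q{\left(-41 \right)} + y{\left(m{\left(-4 \right)} \right)}\right) - 197 = \left(\left(-250 + 10 \left(-41\right)\right) + 1\right) - 197 = \left(\left(-250 - 410\right) + 1\right) - 197 = \left(-660 + 1\right) - 197 = -659 - 197 = -856$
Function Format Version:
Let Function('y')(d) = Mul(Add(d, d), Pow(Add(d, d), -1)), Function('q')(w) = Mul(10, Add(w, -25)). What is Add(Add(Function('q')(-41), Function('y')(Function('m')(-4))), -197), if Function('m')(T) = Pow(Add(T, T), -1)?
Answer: -856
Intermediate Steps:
Function('q')(w) = Add(-250, Mul(10, w)) (Function('q')(w) = Mul(10, Add(-25, w)) = Add(-250, Mul(10, w)))
Function('m')(T) = Mul(Rational(1, 2), Pow(T, -1)) (Function('m')(T) = Pow(Mul(2, T), -1) = Mul(Rational(1, 2), Pow(T, -1)))
Function('y')(d) = 1 (Function('y')(d) = Mul(Mul(2, d), Pow(Mul(2, d), -1)) = Mul(Mul(2, d), Mul(Rational(1, 2), Pow(d, -1))) = 1)
Add(Add(Function('q')(-41), Function('y')(Function('m')(-4))), -197) = Add(Add(Add(-250, Mul(10, -41)), 1), -197) = Add(Add(Add(-250, -410), 1), -197) = Add(Add(-660, 1), -197) = Add(-659, -197) = -856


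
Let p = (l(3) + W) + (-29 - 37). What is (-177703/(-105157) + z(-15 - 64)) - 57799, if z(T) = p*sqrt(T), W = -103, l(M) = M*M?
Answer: -6077791740/105157 - 160*I*sqrt(79) ≈ -57797.0 - 1422.1*I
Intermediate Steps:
l(M) = M**2
p = -160 (p = (3**2 - 103) + (-29 - 37) = (9 - 103) - 66 = -94 - 66 = -160)
z(T) = -160*sqrt(T)
(-177703/(-105157) + z(-15 - 64)) - 57799 = (-177703/(-105157) - 160*sqrt(-15 - 64)) - 57799 = (-177703*(-1/105157) - 160*I*sqrt(79)) - 57799 = (177703/105157 - 160*I*sqrt(79)) - 57799 = -6077791740/105157 - 160*I*sqrt(79)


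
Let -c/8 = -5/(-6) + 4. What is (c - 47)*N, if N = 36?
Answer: -3084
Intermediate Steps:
c = -116/3 (c = -8*(-5/(-6) + 4) = -8*(-5*(-1)/6 + 4) = -8*(-1*(-⅚) + 4) = -8*(⅚ + 4) = -8*29/6 = -116/3 ≈ -38.667)
(c - 47)*N = (-116/3 - 47)*36 = -257/3*36 = -3084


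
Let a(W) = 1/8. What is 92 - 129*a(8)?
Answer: 607/8 ≈ 75.875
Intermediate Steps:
a(W) = ⅛
92 - 129*a(8) = 92 - 129*⅛ = 92 - 129/8 = 607/8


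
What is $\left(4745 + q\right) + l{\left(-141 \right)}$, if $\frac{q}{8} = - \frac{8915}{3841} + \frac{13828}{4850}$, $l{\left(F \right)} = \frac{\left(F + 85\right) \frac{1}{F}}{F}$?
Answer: $\frac{879464321299177}{185180083425} \approx 4749.2$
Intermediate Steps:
$l{\left(F \right)} = \frac{85 + F}{F^{2}}$ ($l{\left(F \right)} = \frac{\left(85 + F\right) \frac{1}{F}}{F} = \frac{\frac{1}{F} \left(85 + F\right)}{F} = \frac{85 + F}{F^{2}}$)
$q = \frac{39502392}{9314425}$ ($q = 8 \left(- \frac{8915}{3841} + \frac{13828}{4850}\right) = 8 \left(\left(-8915\right) \frac{1}{3841} + 13828 \cdot \frac{1}{4850}\right) = 8 \left(- \frac{8915}{3841} + \frac{6914}{2425}\right) = 8 \cdot \frac{4937799}{9314425} = \frac{39502392}{9314425} \approx 4.241$)
$\left(4745 + q\right) + l{\left(-141 \right)} = \left(4745 + \frac{39502392}{9314425}\right) + \frac{85 - 141}{19881} = \frac{44236449017}{9314425} + \frac{1}{19881} \left(-56\right) = \frac{44236449017}{9314425} - \frac{56}{19881} = \frac{879464321299177}{185180083425}$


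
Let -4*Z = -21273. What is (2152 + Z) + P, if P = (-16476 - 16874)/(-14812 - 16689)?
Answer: 941414781/126004 ≈ 7471.3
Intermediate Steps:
Z = 21273/4 (Z = -1/4*(-21273) = 21273/4 ≈ 5318.3)
P = 33350/31501 (P = -33350/(-31501) = -33350*(-1/31501) = 33350/31501 ≈ 1.0587)
(2152 + Z) + P = (2152 + 21273/4) + 33350/31501 = 29881/4 + 33350/31501 = 941414781/126004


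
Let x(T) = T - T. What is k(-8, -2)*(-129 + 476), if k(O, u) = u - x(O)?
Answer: -694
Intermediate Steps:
x(T) = 0
k(O, u) = u (k(O, u) = u - 1*0 = u + 0 = u)
k(-8, -2)*(-129 + 476) = -2*(-129 + 476) = -2*347 = -694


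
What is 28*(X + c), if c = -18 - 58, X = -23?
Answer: -2772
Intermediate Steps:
c = -76
28*(X + c) = 28*(-23 - 76) = 28*(-99) = -2772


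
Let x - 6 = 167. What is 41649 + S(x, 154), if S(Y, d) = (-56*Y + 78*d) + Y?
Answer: 44146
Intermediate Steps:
x = 173 (x = 6 + 167 = 173)
S(Y, d) = -55*Y + 78*d
41649 + S(x, 154) = 41649 + (-55*173 + 78*154) = 41649 + (-9515 + 12012) = 41649 + 2497 = 44146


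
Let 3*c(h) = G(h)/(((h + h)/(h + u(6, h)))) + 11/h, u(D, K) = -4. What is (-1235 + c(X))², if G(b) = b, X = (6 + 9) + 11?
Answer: 1024704121/676 ≈ 1.5158e+6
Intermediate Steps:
X = 26 (X = 15 + 11 = 26)
c(h) = -⅔ + h/6 + 11/(3*h) (c(h) = (h/(((h + h)/(h - 4))) + 11/h)/3 = (h/(((2*h)/(-4 + h))) + 11/h)/3 = (h/((2*h/(-4 + h))) + 11/h)/3 = (h*((-4 + h)/(2*h)) + 11/h)/3 = ((-2 + h/2) + 11/h)/3 = (-2 + h/2 + 11/h)/3 = -⅔ + h/6 + 11/(3*h))
(-1235 + c(X))² = (-1235 + (⅙)*(22 + 26² - 4*26)/26)² = (-1235 + (⅙)*(1/26)*(22 + 676 - 104))² = (-1235 + (⅙)*(1/26)*594)² = (-1235 + 99/26)² = (-32011/26)² = 1024704121/676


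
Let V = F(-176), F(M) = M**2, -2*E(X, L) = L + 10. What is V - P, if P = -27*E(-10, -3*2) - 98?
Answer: 31020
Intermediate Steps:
E(X, L) = -5 - L/2 (E(X, L) = -(L + 10)/2 = -(10 + L)/2 = -5 - L/2)
P = -44 (P = -27*(-5 - (-3)*2/2) - 98 = -27*(-5 - 1/2*(-6)) - 98 = -27*(-5 + 3) - 98 = -27*(-2) - 98 = 54 - 98 = -44)
V = 30976 (V = (-176)**2 = 30976)
V - P = 30976 - 1*(-44) = 30976 + 44 = 31020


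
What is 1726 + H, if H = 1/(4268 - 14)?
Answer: 7342405/4254 ≈ 1726.0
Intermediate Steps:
H = 1/4254 ≈ 0.00023507
1726 + H = 1726 + 1/4254 = 7342405/4254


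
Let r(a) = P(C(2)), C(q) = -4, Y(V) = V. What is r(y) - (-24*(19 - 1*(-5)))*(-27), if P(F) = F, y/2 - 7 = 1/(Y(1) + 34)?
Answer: -15556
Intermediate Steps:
y = 492/35 (y = 14 + 2/(1 + 34) = 14 + 2/35 = 492/35 ≈ 14.057)
r(a) = -4
r(y) - (-24*(19 - 1*(-5)))*(-27) = -4 - (-24*(19 - 1*(-5)))*(-27) = -4 - (-24*(19 + 5))*(-27) = -4 - (-24*24)*(-27) = -4 - (-576)*(-27) = -4 - 1*15552 = -4 - 15552 = -15556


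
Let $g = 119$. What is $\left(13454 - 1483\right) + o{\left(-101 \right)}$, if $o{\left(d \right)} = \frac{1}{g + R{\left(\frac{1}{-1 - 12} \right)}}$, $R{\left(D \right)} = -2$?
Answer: $\frac{1400608}{117} \approx 11971.0$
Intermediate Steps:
$o{\left(d \right)} = \frac{1}{117}$ ($o{\left(d \right)} = \frac{1}{119 - 2} = \frac{1}{117}$)
$\left(13454 - 1483\right) + o{\left(-101 \right)} = \left(13454 - 1483\right) + \frac{1}{117} = 11971 + \frac{1}{117} = \frac{1400608}{117}$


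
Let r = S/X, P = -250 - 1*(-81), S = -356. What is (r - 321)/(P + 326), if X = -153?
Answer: -48757/24021 ≈ -2.0298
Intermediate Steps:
P = -169 (P = -250 + 81 = -169)
r = 356/153 (r = -356/(-153) = -356*(-1/153) = 356/153 ≈ 2.3268)
(r - 321)/(P + 326) = (356/153 - 321)/(-169 + 326) = -48757/153/157 = -48757/153*1/157 = -48757/24021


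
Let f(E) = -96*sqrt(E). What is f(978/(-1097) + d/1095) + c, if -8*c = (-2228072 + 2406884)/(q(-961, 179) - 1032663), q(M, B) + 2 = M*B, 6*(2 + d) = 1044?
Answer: 44703/2409368 - 32*I*sqrt(1059743104590)/400405 ≈ 0.018554 - 82.272*I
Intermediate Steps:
d = 172 (d = -2 + (1/6)*1044 = -2 + 174 = 172)
q(M, B) = -2 + B*M (q(M, B) = -2 + M*B = -2 + B*M)
c = 44703/2409368 (c = -(-2228072 + 2406884)/(8*((-2 + 179*(-961)) - 1032663)) = -44703/(2*((-2 - 172019) - 1032663)) = -44703/(2*(-172021 - 1032663)) = -44703/(2*(-1204684)) = -44703*(-1)/(2*1204684) = -1/8*(-44703/301171) = 44703/2409368 ≈ 0.018554)
f(978/(-1097) + d/1095) + c = -96*sqrt(978/(-1097) + 172/1095) + 44703/2409368 = -96*sqrt(978*(-1/1097) + 172*(1/1095)) + 44703/2409368 = -96*sqrt(-978/1097 + 172/1095) + 44703/2409368 = -32*I*sqrt(1059743104590)/400405 + 44703/2409368 = 44703/2409368 - 32*I*sqrt(1059743104590)/400405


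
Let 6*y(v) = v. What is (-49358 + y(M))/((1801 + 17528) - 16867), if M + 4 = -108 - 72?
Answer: -74083/3693 ≈ -20.060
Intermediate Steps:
M = -184 (M = -4 + (-108 - 72) = -4 - 180 = -184)
y(v) = v/6
(-49358 + y(M))/((1801 + 17528) - 16867) = (-49358 + (⅙)*(-184))/((1801 + 17528) - 16867) = (-49358 - 92/3)/(19329 - 16867) = -148166/3/2462 = -148166/3*1/2462 = -74083/3693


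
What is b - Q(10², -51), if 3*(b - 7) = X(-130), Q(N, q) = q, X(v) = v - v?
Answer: 58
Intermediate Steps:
X(v) = 0
b = 7 (b = 7 + (⅓)*0 = 7 + 0 = 7)
b - Q(10², -51) = 7 - 1*(-51) = 7 + 51 = 58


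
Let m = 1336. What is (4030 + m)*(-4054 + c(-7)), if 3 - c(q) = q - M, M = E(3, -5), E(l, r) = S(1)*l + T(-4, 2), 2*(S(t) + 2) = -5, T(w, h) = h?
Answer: -21761813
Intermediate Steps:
S(t) = -9/2 (S(t) = -2 + (½)*(-5) = -2 - 5/2 = -9/2)
E(l, r) = 2 - 9*l/2 (E(l, r) = -9*l/2 + 2 = 2 - 9*l/2)
M = -23/2 (M = 2 - 9/2*3 = 2 - 27/2 = -23/2 ≈ -11.500)
c(q) = -17/2 - q (c(q) = 3 - (q - 1*(-23/2)) = 3 - (q + 23/2) = 3 - (23/2 + q) = 3 + (-23/2 - q) = -17/2 - q)
(4030 + m)*(-4054 + c(-7)) = (4030 + 1336)*(-4054 + (-17/2 - 1*(-7))) = 5366*(-4054 + (-17/2 + 7)) = 5366*(-4054 - 3/2) = 5366*(-8111/2) = -21761813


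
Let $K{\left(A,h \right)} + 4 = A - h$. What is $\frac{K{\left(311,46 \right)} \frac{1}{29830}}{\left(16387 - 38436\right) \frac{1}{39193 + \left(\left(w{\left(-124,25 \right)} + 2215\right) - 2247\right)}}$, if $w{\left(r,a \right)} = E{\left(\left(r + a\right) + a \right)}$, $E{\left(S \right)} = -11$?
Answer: $- \frac{1021815}{65772167} \approx -0.015536$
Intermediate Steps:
$w{\left(r,a \right)} = -11$
$K{\left(A,h \right)} = -4 + A - h$ ($K{\left(A,h \right)} = -4 + \left(A - h\right) = -4 + A - h$)
$\frac{K{\left(311,46 \right)} \frac{1}{29830}}{\left(16387 - 38436\right) \frac{1}{39193 + \left(\left(w{\left(-124,25 \right)} + 2215\right) - 2247\right)}} = \frac{\left(-4 + 311 - 46\right) \frac{1}{29830}}{\left(16387 - 38436\right) \frac{1}{39193 + \left(\left(-11 + 2215\right) - 2247\right)}} = \frac{\left(-4 + 311 - 46\right) \frac{1}{29830}}{\left(-22049\right) \frac{1}{39193 + \left(2204 - 2247\right)}} = \frac{261 \cdot \frac{1}{29830}}{\left(-22049\right) \frac{1}{39193 - 43}} = \frac{261}{29830 \left(- \frac{22049}{39150}\right)} = \frac{261}{29830} \left(- \frac{39150}{22049}\right) = - \frac{1021815}{65772167}$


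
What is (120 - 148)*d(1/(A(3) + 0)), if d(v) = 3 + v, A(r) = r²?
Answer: -784/9 ≈ -87.111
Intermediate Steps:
(120 - 148)*d(1/(A(3) + 0)) = (120 - 148)*(3 + 1/(3² + 0)) = -28*(3 + 1/(9 + 0)) = -28*(3 + 1/9) = -28*(3 + ⅑) = -28*28/9 = -784/9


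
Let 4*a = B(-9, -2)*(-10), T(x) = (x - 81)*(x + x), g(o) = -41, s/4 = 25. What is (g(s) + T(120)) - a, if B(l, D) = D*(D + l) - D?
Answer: 9379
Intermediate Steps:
s = 100 (s = 4*25 = 100)
B(l, D) = -D + D*(D + l)
T(x) = 2*x*(-81 + x) (T(x) = (-81 + x)*(2*x) = 2*x*(-81 + x))
a = -60 (a = (-2*(-1 - 2 - 9)*(-10))/4 = (-2*(-12)*(-10))/4 = (24*(-10))/4 = (¼)*(-240) = -60)
(g(s) + T(120)) - a = (-41 + 2*120*(-81 + 120)) - 1*(-60) = (-41 + 2*120*39) + 60 = (-41 + 9360) + 60 = 9319 + 60 = 9379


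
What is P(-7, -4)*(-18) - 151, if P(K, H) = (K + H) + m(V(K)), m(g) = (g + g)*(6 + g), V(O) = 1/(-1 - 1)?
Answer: 146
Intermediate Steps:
V(O) = -1/2 (V(O) = 1/(-2) = -1/2)
m(g) = 2*g*(6 + g) (m(g) = (2*g)*(6 + g) = 2*g*(6 + g))
P(K, H) = -11/2 + H + K (P(K, H) = (K + H) + 2*(-1/2)*(6 - 1/2) = (H + K) + 2*(-1/2)*(11/2) = (H + K) - 11/2 = -11/2 + H + K)
P(-7, -4)*(-18) - 151 = (-11/2 - 4 - 7)*(-18) - 151 = -33/2*(-18) - 151 = 297 - 151 = 146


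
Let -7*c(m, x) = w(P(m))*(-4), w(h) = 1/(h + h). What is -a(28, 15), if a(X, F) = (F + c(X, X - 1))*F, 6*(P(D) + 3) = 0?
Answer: -1565/7 ≈ -223.57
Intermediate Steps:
P(D) = -3 (P(D) = -3 + (⅙)*0 = -3 + 0 = -3)
w(h) = 1/(2*h)
c(m, x) = -2/21 (c(m, x) = -(½)/(-3)*(-4)/7 = -(½)*(-⅓)*(-4)/7 = -(-1)*(-4)/42 = -⅐*⅔ = -2/21)
a(X, F) = F*(-2/21 + F) (a(X, F) = (F - 2/21)*F = (-2/21 + F)*F = F*(-2/21 + F))
-a(28, 15) = -15*(-2 + 21*15)/21 = -15*(-2 + 315)/21 = -15*313/21 = -1*1565/7 = -1565/7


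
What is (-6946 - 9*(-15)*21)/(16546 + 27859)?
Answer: -4111/44405 ≈ -0.092580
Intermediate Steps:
(-6946 - 9*(-15)*21)/(16546 + 27859) = (-6946 + 135*21)/44405 = (-6946 + 2835)*(1/44405) = -4111*1/44405 = -4111/44405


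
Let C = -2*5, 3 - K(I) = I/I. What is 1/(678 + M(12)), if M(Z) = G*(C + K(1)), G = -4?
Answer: 1/710 ≈ 0.0014085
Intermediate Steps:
K(I) = 2 (K(I) = 3 - I/I = 3 - 1*1 = 3 - 1 = 2)
C = -10
M(Z) = 32 (M(Z) = -4*(-10 + 2) = -4*(-8) = 32)
1/(678 + M(12)) = 1/(678 + 32) = 1/710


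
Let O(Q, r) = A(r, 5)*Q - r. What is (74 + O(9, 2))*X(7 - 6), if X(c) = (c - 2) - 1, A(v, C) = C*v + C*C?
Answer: -774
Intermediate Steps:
A(v, C) = C**2 + C*v (A(v, C) = C*v + C**2 = C**2 + C*v)
O(Q, r) = -r + Q*(25 + 5*r) (O(Q, r) = (5*(5 + r))*Q - r = (25 + 5*r)*Q - r = Q*(25 + 5*r) - r = -r + Q*(25 + 5*r))
X(c) = -3 + c (X(c) = (-2 + c) - 1 = -3 + c)
(74 + O(9, 2))*X(7 - 6) = (74 + (-1*2 + 5*9*(5 + 2)))*(-3 + (7 - 6)) = (74 + (-2 + 5*9*7))*(-3 + 1) = (74 + (-2 + 315))*(-2) = (74 + 313)*(-2) = 387*(-2) = -774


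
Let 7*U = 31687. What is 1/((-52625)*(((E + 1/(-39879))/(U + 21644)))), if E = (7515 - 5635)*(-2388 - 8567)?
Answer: 208732383/8644434643225525 ≈ 2.4146e-8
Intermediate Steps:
U = 31687/7 (U = (1/7)*31687 = 31687/7 ≈ 4526.7)
E = -20595400 (E = 1880*(-10955) = -20595400)
1/((-52625)*(((E + 1/(-39879))/(U + 21644)))) = 1/((-52625)*(((-20595400 + 1/(-39879))/(31687/7 + 21644)))) = -183195/(7*(-20595400 - 1/39879))/52625 = -1/(52625*((-821323956601/39879*7/183195))) = -1/(52625*(-821323956601/1043661915)) = -1/52625*(-1043661915/821323956601) = 208732383/8644434643225525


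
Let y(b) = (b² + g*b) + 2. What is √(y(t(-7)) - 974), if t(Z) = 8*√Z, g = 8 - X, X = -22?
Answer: 2*√(-355 + 60*I*√7) ≈ 8.2312 + 38.571*I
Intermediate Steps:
g = 30 (g = 8 - 1*(-22) = 8 + 22 = 30)
y(b) = 2 + b² + 30*b (y(b) = (b² + 30*b) + 2 = 2 + b² + 30*b)
√(y(t(-7)) - 974) = √((2 + (8*√(-7))² + 30*(8*√(-7))) - 974) = √((2 + (8*(I*√7))² + 30*(8*(I*√7))) - 974) = √((2 + (8*I*√7)² + 30*(8*I*√7)) - 974) = √((2 - 448 + 240*I*√7) - 974) = √((-446 + 240*I*√7) - 974) = √(-1420 + 240*I*√7)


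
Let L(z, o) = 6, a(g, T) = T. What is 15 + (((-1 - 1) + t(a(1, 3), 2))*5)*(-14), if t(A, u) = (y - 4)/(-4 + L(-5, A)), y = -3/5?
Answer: 316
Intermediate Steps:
y = -3/5 (y = -3*1/5 = -3/5 ≈ -0.60000)
t(A, u) = -23/10 (t(A, u) = (-3/5 - 4)/(-4 + 6) = -23/5/2 = -23/5*1/2 = -23/10)
15 + (((-1 - 1) + t(a(1, 3), 2))*5)*(-14) = 15 + (((-1 - 1) - 23/10)*5)*(-14) = 15 + ((-2 - 23/10)*5)*(-14) = 15 - 43/10*5*(-14) = 15 - 43/2*(-14) = 15 + 301 = 316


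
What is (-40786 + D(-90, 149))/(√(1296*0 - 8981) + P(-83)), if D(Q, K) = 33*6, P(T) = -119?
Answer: 344998/1653 + 20294*I*√8981/11571 ≈ 208.71 + 166.21*I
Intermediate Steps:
D(Q, K) = 198
(-40786 + D(-90, 149))/(√(1296*0 - 8981) + P(-83)) = (-40786 + 198)/(√(1296*0 - 8981) - 119) = -40588/(√(0 - 8981) - 119) = -40588/(√(-8981) - 119) = -40588/(I*√8981 - 119) = -40588/(-119 + I*√8981)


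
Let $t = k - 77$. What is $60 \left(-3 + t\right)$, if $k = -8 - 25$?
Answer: $-6780$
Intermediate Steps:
$k = -33$ ($k = -8 - 25 = -33$)
$t = -110$ ($t = -33 - 77 = -110$)
$60 \left(-3 + t\right) = 60 \left(-3 - 110\right) = 60 \left(-113\right) = -6780$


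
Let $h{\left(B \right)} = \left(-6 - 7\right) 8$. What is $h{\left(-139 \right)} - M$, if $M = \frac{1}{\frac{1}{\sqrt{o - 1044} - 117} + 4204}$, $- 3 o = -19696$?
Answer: $- \frac{45037683821133}{433053661643} - \frac{2 \sqrt{12423}}{433053661643} \approx -104.0$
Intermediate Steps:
$o = \frac{19696}{3}$ ($o = \left(- \frac{1}{3}\right) \left(-19696\right) = \frac{19696}{3} \approx 6565.3$)
$h{\left(B \right)} = -104$ ($h{\left(B \right)} = \left(-6 - 7\right) 8 = \left(-13\right) 8 = -104$)
$M = \frac{1}{4204 + \frac{1}{-117 + \frac{2 \sqrt{12423}}{3}}}$ ($M = \frac{1}{\frac{1}{\sqrt{\frac{19696}{3} - 1044} - 117} + 4204} = \frac{1}{\frac{1}{\sqrt{\frac{16564}{3}} - 117} + 4204} = \frac{1}{\frac{1}{\frac{2 \sqrt{12423}}{3} - 117} + 4204} = \frac{1}{\frac{1}{-117 + \frac{2 \sqrt{12423}}{3}} + 4204} = \frac{1}{4204 + \frac{1}{-117 + \frac{2 \sqrt{12423}}{3}}} \approx 0.00023787$)
$h{\left(-139 \right)} - M = -104 - \left(\frac{103010261}{433053661643} + \frac{2 \sqrt{12423}}{433053661643}\right) = - \frac{45037683821133}{433053661643} - \frac{2 \sqrt{12423}}{433053661643}$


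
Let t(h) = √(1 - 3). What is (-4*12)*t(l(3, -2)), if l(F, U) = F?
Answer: -48*I*√2 ≈ -67.882*I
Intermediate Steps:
t(h) = I*√2 (t(h) = √(-2) = I*√2)
(-4*12)*t(l(3, -2)) = (-4*12)*(I*√2) = -48*I*√2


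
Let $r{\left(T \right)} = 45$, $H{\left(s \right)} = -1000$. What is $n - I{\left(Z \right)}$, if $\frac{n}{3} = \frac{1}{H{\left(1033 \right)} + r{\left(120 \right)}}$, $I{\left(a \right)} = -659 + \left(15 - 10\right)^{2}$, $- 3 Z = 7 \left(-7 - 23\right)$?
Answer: $\frac{605467}{955} \approx 634.0$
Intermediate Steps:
$Z = 70$ ($Z = - \frac{7 \left(-7 - 23\right)}{3} = - \frac{7 \left(-30\right)}{3} = \left(- \frac{1}{3}\right) \left(-210\right) = 70$)
$I{\left(a \right)} = -634$ ($I{\left(a \right)} = -659 + 5^{2} = -659 + 25 = -634$)
$n = - \frac{3}{955}$ ($n = \frac{3}{-1000 + 45} = \frac{3}{-955} = 3 \left(- \frac{1}{955}\right) = - \frac{3}{955} \approx -0.0031414$)
$n - I{\left(Z \right)} = - \frac{3}{955} - -634 = - \frac{3}{955} + 634 = \frac{605467}{955}$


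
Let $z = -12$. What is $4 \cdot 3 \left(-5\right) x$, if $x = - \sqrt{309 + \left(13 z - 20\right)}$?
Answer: $60 \sqrt{133} \approx 691.95$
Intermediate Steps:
$x = - \sqrt{133}$ ($x = - \sqrt{309 + \left(13 \left(-12\right) - 20\right)} = - \sqrt{309 - 176} = - \sqrt{133} \approx -11.533$)
$4 \cdot 3 \left(-5\right) x = 4 \cdot 3 \left(-5\right) \left(- \sqrt{133}\right) = 12 \left(-5\right) \left(- \sqrt{133}\right) = - 60 \left(- \sqrt{133}\right) = 60 \sqrt{133}$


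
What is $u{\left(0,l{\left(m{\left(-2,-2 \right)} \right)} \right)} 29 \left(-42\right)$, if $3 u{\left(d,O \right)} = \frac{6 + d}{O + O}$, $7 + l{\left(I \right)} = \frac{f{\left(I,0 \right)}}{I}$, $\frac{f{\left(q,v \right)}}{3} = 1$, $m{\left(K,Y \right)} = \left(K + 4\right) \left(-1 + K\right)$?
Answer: $\frac{812}{5} \approx 162.4$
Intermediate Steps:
$m{\left(K,Y \right)} = \left(-1 + K\right) \left(4 + K\right)$ ($m{\left(K,Y \right)} = \left(4 + K\right) \left(-1 + K\right) = \left(-1 + K\right) \left(4 + K\right)$)
$f{\left(q,v \right)} = 3$ ($f{\left(q,v \right)} = 3 \cdot 1 = 3$)
$l{\left(I \right)} = -7 + \frac{3}{I}$
$u{\left(d,O \right)} = \frac{6 + d}{6 O}$ ($u{\left(d,O \right)} = \frac{\left(6 + d\right) \frac{1}{O + O}}{3} = \frac{\left(6 + d\right) \frac{1}{2 O}}{3} = \frac{\frac{1}{2} \frac{1}{O} \left(6 + d\right)}{3} = \frac{6 + d}{6 O}$)
$u{\left(0,l{\left(m{\left(-2,-2 \right)} \right)} \right)} 29 \left(-42\right) = \frac{6 + 0}{6 \left(-7 + \frac{3}{-4 + \left(-2\right)^{2} + 3 \left(-2\right)}\right)} 29 \left(-42\right) = \frac{1}{6} \frac{1}{-7 + \frac{3}{-4 + 4 - 6}} \cdot 6 \cdot 29 \left(-42\right) = \frac{1}{6} \frac{1}{-7 + \frac{3}{-6}} \cdot 6 \cdot 29 \left(-42\right) = \frac{1}{6} \frac{1}{-7 + 3 \left(- \frac{1}{6}\right)} 6 \cdot 29 \left(-42\right) = \frac{1}{6} \frac{1}{-7 - \frac{1}{2}} \cdot 6 \cdot 29 \left(-42\right) = \frac{1}{6} \frac{1}{- \frac{15}{2}} \cdot 6 \cdot 29 \left(-42\right) = \frac{1}{6} \left(- \frac{2}{15}\right) 6 \cdot 29 \left(-42\right) = \left(- \frac{2}{15}\right) 29 \left(-42\right) = \left(- \frac{58}{15}\right) \left(-42\right) = \frac{812}{5}$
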